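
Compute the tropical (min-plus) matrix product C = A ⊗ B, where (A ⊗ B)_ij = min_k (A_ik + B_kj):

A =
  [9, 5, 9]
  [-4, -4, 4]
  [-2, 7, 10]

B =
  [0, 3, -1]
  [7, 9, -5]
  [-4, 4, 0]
A ⊗ B =
  [5, 12, 0]
  [-4, -1, -9]
  [-2, 1, -3]

Apply the min-plus product entry-by-entry:
  C[0][0] = min over k of (A[0][0] + B[0][0] = 9 + 0 = 9, A[0][1] + B[1][0] = 5 + 7 = 12, A[0][2] + B[2][0] = 9 + -4 = 5) = 5 (attained at k = 2)
  C[0][1] = min over k of (A[0][0] + B[0][1] = 9 + 3 = 12, A[0][1] + B[1][1] = 5 + 9 = 14, A[0][2] + B[2][1] = 9 + 4 = 13) = 12 (attained at k = 0)
  C[0][2] = min over k of (A[0][0] + B[0][2] = 9 + -1 = 8, A[0][1] + B[1][2] = 5 + -5 = 0, A[0][2] + B[2][2] = 9 + 0 = 9) = 0 (attained at k = 1)
  C[1][0] = min over k of (A[1][0] + B[0][0] = -4 + 0 = -4, A[1][1] + B[1][0] = -4 + 7 = 3, A[1][2] + B[2][0] = 4 + -4 = 0) = -4 (attained at k = 0)
  C[1][1] = min over k of (A[1][0] + B[0][1] = -4 + 3 = -1, A[1][1] + B[1][1] = -4 + 9 = 5, A[1][2] + B[2][1] = 4 + 4 = 8) = -1 (attained at k = 0)
  C[1][2] = min over k of (A[1][0] + B[0][2] = -4 + -1 = -5, A[1][1] + B[1][2] = -4 + -5 = -9, A[1][2] + B[2][2] = 4 + 0 = 4) = -9 (attained at k = 1)
  C[2][0] = min over k of (A[2][0] + B[0][0] = -2 + 0 = -2, A[2][1] + B[1][0] = 7 + 7 = 14, A[2][2] + B[2][0] = 10 + -4 = 6) = -2 (attained at k = 0)
  C[2][1] = min over k of (A[2][0] + B[0][1] = -2 + 3 = 1, A[2][1] + B[1][1] = 7 + 9 = 16, A[2][2] + B[2][1] = 10 + 4 = 14) = 1 (attained at k = 0)
  C[2][2] = min over k of (A[2][0] + B[0][2] = -2 + -1 = -3, A[2][1] + B[1][2] = 7 + -5 = 2, A[2][2] + B[2][2] = 10 + 0 = 10) = -3 (attained at k = 0)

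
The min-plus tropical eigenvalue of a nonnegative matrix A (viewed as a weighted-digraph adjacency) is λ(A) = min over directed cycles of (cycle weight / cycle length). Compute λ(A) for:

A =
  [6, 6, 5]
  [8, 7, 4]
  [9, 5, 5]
λ(A) = 9/2

Enumerate directed cycles and compute their means (weight / length). Sample:
  cycle 0 → 0: weight = 6, length = 1, mean = 6/1 ≈ 6.000
  cycle 1 → 1: weight = 7, length = 1, mean = 7/1 ≈ 7.000
  cycle 2 → 2: weight = 5, length = 1, mean = 5/1 ≈ 5.000
  cycle 0 → 1 → 0: weight = 14, length = 2, mean = 14/2 ≈ 7.000
  cycle 0 → 2 → 0: weight = 14, length = 2, mean = 14/2 ≈ 7.000
  cycle 1 → 0 → 1: weight = 14, length = 2, mean = 14/2 ≈ 7.000
Minimum mean = 4.500, attained e.g. along the cycle 1 → 2 → 1 with weight 9 and length 2. So λ(A) = 9/2 = 9/2.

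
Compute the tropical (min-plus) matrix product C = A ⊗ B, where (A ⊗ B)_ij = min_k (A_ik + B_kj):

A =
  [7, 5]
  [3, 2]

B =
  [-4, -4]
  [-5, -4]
A ⊗ B =
  [0, 1]
  [-3, -2]

Apply the min-plus product entry-by-entry:
  C[0][0] = min over k of (A[0][0] + B[0][0] = 7 + -4 = 3, A[0][1] + B[1][0] = 5 + -5 = 0) = 0 (attained at k = 1)
  C[0][1] = min over k of (A[0][0] + B[0][1] = 7 + -4 = 3, A[0][1] + B[1][1] = 5 + -4 = 1) = 1 (attained at k = 1)
  C[1][0] = min over k of (A[1][0] + B[0][0] = 3 + -4 = -1, A[1][1] + B[1][0] = 2 + -5 = -3) = -3 (attained at k = 1)
  C[1][1] = min over k of (A[1][0] + B[0][1] = 3 + -4 = -1, A[1][1] + B[1][1] = 2 + -4 = -2) = -2 (attained at k = 1)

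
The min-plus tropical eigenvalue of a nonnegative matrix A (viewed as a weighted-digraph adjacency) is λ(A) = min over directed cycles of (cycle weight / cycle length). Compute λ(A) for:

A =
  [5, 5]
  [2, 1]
λ(A) = 1

Enumerate directed cycles and compute their means (weight / length). Sample:
  cycle 0 → 0: weight = 5, length = 1, mean = 5/1 ≈ 5.000
  cycle 1 → 1: weight = 1, length = 1, mean = 1/1 ≈ 1.000
  cycle 0 → 1 → 0: weight = 7, length = 2, mean = 7/2 ≈ 3.500
  cycle 1 → 0 → 1: weight = 7, length = 2, mean = 7/2 ≈ 3.500
Minimum mean = 1.000, attained e.g. along the cycle 1 → 1 with weight 1 and length 1. So λ(A) = 1/1 = 1.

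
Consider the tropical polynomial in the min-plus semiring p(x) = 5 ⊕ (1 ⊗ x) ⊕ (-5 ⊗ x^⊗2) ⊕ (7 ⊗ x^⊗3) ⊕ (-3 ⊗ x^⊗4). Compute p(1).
p(1) = -3

A tropical monomial a ⊗ x^⊗i evaluates to a + i · x. Evaluating each term at x = 1:
  Term 0 contributes 5 + 0 · 1 = 5
  Term 1 contributes 1 + 1 · 1 = 2
  Term 2 contributes -5 + 2 · 1 = -3
  Term 3 contributes 7 + 3 · 1 = 10
  Term 4 contributes -3 + 4 · 1 = 1
p(1) = ⊕ of these = min[5, 2, -3, 10, 1] = -3.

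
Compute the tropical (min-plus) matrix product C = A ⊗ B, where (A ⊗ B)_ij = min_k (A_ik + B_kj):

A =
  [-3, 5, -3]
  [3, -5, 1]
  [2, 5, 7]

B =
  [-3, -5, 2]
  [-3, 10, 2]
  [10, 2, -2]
A ⊗ B =
  [-6, -8, -5]
  [-8, -2, -3]
  [-1, -3, 4]

Apply the min-plus product entry-by-entry:
  C[0][0] = min over k of (A[0][0] + B[0][0] = -3 + -3 = -6, A[0][1] + B[1][0] = 5 + -3 = 2, A[0][2] + B[2][0] = -3 + 10 = 7) = -6 (attained at k = 0)
  C[0][1] = min over k of (A[0][0] + B[0][1] = -3 + -5 = -8, A[0][1] + B[1][1] = 5 + 10 = 15, A[0][2] + B[2][1] = -3 + 2 = -1) = -8 (attained at k = 0)
  C[0][2] = min over k of (A[0][0] + B[0][2] = -3 + 2 = -1, A[0][1] + B[1][2] = 5 + 2 = 7, A[0][2] + B[2][2] = -3 + -2 = -5) = -5 (attained at k = 2)
  C[1][0] = min over k of (A[1][0] + B[0][0] = 3 + -3 = 0, A[1][1] + B[1][0] = -5 + -3 = -8, A[1][2] + B[2][0] = 1 + 10 = 11) = -8 (attained at k = 1)
  C[1][1] = min over k of (A[1][0] + B[0][1] = 3 + -5 = -2, A[1][1] + B[1][1] = -5 + 10 = 5, A[1][2] + B[2][1] = 1 + 2 = 3) = -2 (attained at k = 0)
  C[1][2] = min over k of (A[1][0] + B[0][2] = 3 + 2 = 5, A[1][1] + B[1][2] = -5 + 2 = -3, A[1][2] + B[2][2] = 1 + -2 = -1) = -3 (attained at k = 1)
  C[2][0] = min over k of (A[2][0] + B[0][0] = 2 + -3 = -1, A[2][1] + B[1][0] = 5 + -3 = 2, A[2][2] + B[2][0] = 7 + 10 = 17) = -1 (attained at k = 0)
  C[2][1] = min over k of (A[2][0] + B[0][1] = 2 + -5 = -3, A[2][1] + B[1][1] = 5 + 10 = 15, A[2][2] + B[2][1] = 7 + 2 = 9) = -3 (attained at k = 0)
  C[2][2] = min over k of (A[2][0] + B[0][2] = 2 + 2 = 4, A[2][1] + B[1][2] = 5 + 2 = 7, A[2][2] + B[2][2] = 7 + -2 = 5) = 4 (attained at k = 0)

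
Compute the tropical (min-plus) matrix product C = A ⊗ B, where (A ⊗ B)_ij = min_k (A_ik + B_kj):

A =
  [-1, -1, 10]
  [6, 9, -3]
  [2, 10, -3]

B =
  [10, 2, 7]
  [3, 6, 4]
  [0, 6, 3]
A ⊗ B =
  [2, 1, 3]
  [-3, 3, 0]
  [-3, 3, 0]

Apply the min-plus product entry-by-entry:
  C[0][0] = min over k of (A[0][0] + B[0][0] = -1 + 10 = 9, A[0][1] + B[1][0] = -1 + 3 = 2, A[0][2] + B[2][0] = 10 + 0 = 10) = 2 (attained at k = 1)
  C[0][1] = min over k of (A[0][0] + B[0][1] = -1 + 2 = 1, A[0][1] + B[1][1] = -1 + 6 = 5, A[0][2] + B[2][1] = 10 + 6 = 16) = 1 (attained at k = 0)
  C[0][2] = min over k of (A[0][0] + B[0][2] = -1 + 7 = 6, A[0][1] + B[1][2] = -1 + 4 = 3, A[0][2] + B[2][2] = 10 + 3 = 13) = 3 (attained at k = 1)
  C[1][0] = min over k of (A[1][0] + B[0][0] = 6 + 10 = 16, A[1][1] + B[1][0] = 9 + 3 = 12, A[1][2] + B[2][0] = -3 + 0 = -3) = -3 (attained at k = 2)
  C[1][1] = min over k of (A[1][0] + B[0][1] = 6 + 2 = 8, A[1][1] + B[1][1] = 9 + 6 = 15, A[1][2] + B[2][1] = -3 + 6 = 3) = 3 (attained at k = 2)
  C[1][2] = min over k of (A[1][0] + B[0][2] = 6 + 7 = 13, A[1][1] + B[1][2] = 9 + 4 = 13, A[1][2] + B[2][2] = -3 + 3 = 0) = 0 (attained at k = 2)
  C[2][0] = min over k of (A[2][0] + B[0][0] = 2 + 10 = 12, A[2][1] + B[1][0] = 10 + 3 = 13, A[2][2] + B[2][0] = -3 + 0 = -3) = -3 (attained at k = 2)
  C[2][1] = min over k of (A[2][0] + B[0][1] = 2 + 2 = 4, A[2][1] + B[1][1] = 10 + 6 = 16, A[2][2] + B[2][1] = -3 + 6 = 3) = 3 (attained at k = 2)
  C[2][2] = min over k of (A[2][0] + B[0][2] = 2 + 7 = 9, A[2][1] + B[1][2] = 10 + 4 = 14, A[2][2] + B[2][2] = -3 + 3 = 0) = 0 (attained at k = 2)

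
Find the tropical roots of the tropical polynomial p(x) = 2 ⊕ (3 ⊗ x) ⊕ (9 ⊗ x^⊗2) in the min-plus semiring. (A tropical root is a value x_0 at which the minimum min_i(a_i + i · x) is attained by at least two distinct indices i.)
Roots: {-6, -1}

Each tropical root is a break point of the lower envelope of the lines y = a_i + i · x (there are 3 lines, with slopes 0, 1, ..., 2). Only the lines that attain the minimum somewhere contribute to roots; other lines are dominated. Here the surviving (envelope) indices are i = 2, i = 1, i = 0.
Intersections between consecutive envelope lines give the roots: for adjacent envelope indices i < j the intersection is x = (a_i − a_j) / (j − i). Reading off the sorted break points: {-6, -1}.
Verification: at each break x_0, at least two indices attain the minimum of min_i(a_i + i · x_0).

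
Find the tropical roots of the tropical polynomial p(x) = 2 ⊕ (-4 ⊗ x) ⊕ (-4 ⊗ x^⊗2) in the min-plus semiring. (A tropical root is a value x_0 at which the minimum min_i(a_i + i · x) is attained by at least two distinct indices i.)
Roots: {0, 6}

Each tropical root is a break point of the lower envelope of the lines y = a_i + i · x (there are 3 lines, with slopes 0, 1, ..., 2). Only the lines that attain the minimum somewhere contribute to roots; other lines are dominated. Here the surviving (envelope) indices are i = 2, i = 1, i = 0.
Intersections between consecutive envelope lines give the roots: for adjacent envelope indices i < j the intersection is x = (a_i − a_j) / (j − i). Reading off the sorted break points: {0, 6}.
Verification: at each break x_0, at least two indices attain the minimum of min_i(a_i + i · x_0).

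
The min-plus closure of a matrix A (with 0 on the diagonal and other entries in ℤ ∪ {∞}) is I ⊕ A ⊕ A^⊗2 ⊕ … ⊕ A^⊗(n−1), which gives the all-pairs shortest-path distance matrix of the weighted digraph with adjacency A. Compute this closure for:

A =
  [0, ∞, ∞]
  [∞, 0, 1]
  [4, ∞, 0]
Closure =
  [0, ∞, ∞]
  [5, 0, 1]
  [4, ∞, 0]

This is the Floyd-Warshall all-pairs shortest-path computation. For each intermediate vertex k = 0, 1, …, 2, update dist[i][j] ← min(dist[i][j], dist[i][k] + dist[k][j]). The final matrix gives, for each (i, j), the minimum total weight of any directed path from i to j (possibly empty when i = j).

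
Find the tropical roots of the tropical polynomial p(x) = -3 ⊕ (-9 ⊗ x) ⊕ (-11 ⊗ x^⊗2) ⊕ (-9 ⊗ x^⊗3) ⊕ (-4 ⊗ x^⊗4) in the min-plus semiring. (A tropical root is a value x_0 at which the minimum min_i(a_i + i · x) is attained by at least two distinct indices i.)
Roots: {-5, -2, 2, 6}

Each tropical root is a break point of the lower envelope of the lines y = a_i + i · x (there are 5 lines, with slopes 0, 1, ..., 4). Only the lines that attain the minimum somewhere contribute to roots; other lines are dominated. Here the surviving (envelope) indices are i = 4, i = 3, i = 2, i = 1, i = 0.
Intersections between consecutive envelope lines give the roots: for adjacent envelope indices i < j the intersection is x = (a_i − a_j) / (j − i). Reading off the sorted break points: {-5, -2, 2, 6}.
Verification: at each break x_0, at least two indices attain the minimum of min_i(a_i + i · x_0).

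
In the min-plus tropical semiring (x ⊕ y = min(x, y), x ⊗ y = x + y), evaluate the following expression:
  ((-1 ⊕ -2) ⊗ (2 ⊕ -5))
((-1 ⊕ -2) ⊗ (2 ⊕ -5)) = -7

Expand innermost to outermost. Recall ⊕ takes the minimum of its arguments and ⊗ takes their sum. Working out the expression ((-1 ⊕ -2) ⊗ (2 ⊕ -5)) gives -7.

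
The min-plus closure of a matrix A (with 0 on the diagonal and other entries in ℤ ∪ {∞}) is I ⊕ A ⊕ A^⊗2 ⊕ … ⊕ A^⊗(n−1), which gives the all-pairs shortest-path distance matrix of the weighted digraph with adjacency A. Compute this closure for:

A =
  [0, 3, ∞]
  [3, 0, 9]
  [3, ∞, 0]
Closure =
  [0, 3, 12]
  [3, 0, 9]
  [3, 6, 0]

This is the Floyd-Warshall all-pairs shortest-path computation. For each intermediate vertex k = 0, 1, …, 2, update dist[i][j] ← min(dist[i][j], dist[i][k] + dist[k][j]). The final matrix gives, for each (i, j), the minimum total weight of any directed path from i to j (possibly empty when i = j).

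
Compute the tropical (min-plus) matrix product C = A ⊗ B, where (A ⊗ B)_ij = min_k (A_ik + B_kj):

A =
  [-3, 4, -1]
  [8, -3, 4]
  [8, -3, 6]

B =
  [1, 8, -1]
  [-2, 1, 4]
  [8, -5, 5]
A ⊗ B =
  [-2, -6, -4]
  [-5, -2, 1]
  [-5, -2, 1]

Apply the min-plus product entry-by-entry:
  C[0][0] = min over k of (A[0][0] + B[0][0] = -3 + 1 = -2, A[0][1] + B[1][0] = 4 + -2 = 2, A[0][2] + B[2][0] = -1 + 8 = 7) = -2 (attained at k = 0)
  C[0][1] = min over k of (A[0][0] + B[0][1] = -3 + 8 = 5, A[0][1] + B[1][1] = 4 + 1 = 5, A[0][2] + B[2][1] = -1 + -5 = -6) = -6 (attained at k = 2)
  C[0][2] = min over k of (A[0][0] + B[0][2] = -3 + -1 = -4, A[0][1] + B[1][2] = 4 + 4 = 8, A[0][2] + B[2][2] = -1 + 5 = 4) = -4 (attained at k = 0)
  C[1][0] = min over k of (A[1][0] + B[0][0] = 8 + 1 = 9, A[1][1] + B[1][0] = -3 + -2 = -5, A[1][2] + B[2][0] = 4 + 8 = 12) = -5 (attained at k = 1)
  C[1][1] = min over k of (A[1][0] + B[0][1] = 8 + 8 = 16, A[1][1] + B[1][1] = -3 + 1 = -2, A[1][2] + B[2][1] = 4 + -5 = -1) = -2 (attained at k = 1)
  C[1][2] = min over k of (A[1][0] + B[0][2] = 8 + -1 = 7, A[1][1] + B[1][2] = -3 + 4 = 1, A[1][2] + B[2][2] = 4 + 5 = 9) = 1 (attained at k = 1)
  C[2][0] = min over k of (A[2][0] + B[0][0] = 8 + 1 = 9, A[2][1] + B[1][0] = -3 + -2 = -5, A[2][2] + B[2][0] = 6 + 8 = 14) = -5 (attained at k = 1)
  C[2][1] = min over k of (A[2][0] + B[0][1] = 8 + 8 = 16, A[2][1] + B[1][1] = -3 + 1 = -2, A[2][2] + B[2][1] = 6 + -5 = 1) = -2 (attained at k = 1)
  C[2][2] = min over k of (A[2][0] + B[0][2] = 8 + -1 = 7, A[2][1] + B[1][2] = -3 + 4 = 1, A[2][2] + B[2][2] = 6 + 5 = 11) = 1 (attained at k = 1)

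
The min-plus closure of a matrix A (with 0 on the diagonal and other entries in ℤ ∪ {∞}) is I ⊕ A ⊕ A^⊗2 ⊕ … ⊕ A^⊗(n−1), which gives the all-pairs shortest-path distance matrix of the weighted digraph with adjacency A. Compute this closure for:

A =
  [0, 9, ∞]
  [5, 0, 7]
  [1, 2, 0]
Closure =
  [0, 9, 16]
  [5, 0, 7]
  [1, 2, 0]

This is the Floyd-Warshall all-pairs shortest-path computation. For each intermediate vertex k = 0, 1, …, 2, update dist[i][j] ← min(dist[i][j], dist[i][k] + dist[k][j]). The final matrix gives, for each (i, j), the minimum total weight of any directed path from i to j (possibly empty when i = j).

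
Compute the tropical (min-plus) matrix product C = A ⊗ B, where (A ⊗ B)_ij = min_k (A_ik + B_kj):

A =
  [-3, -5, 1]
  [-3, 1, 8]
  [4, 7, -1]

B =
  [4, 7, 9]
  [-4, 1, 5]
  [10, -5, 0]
A ⊗ B =
  [-9, -4, 0]
  [-3, 2, 6]
  [3, -6, -1]

Apply the min-plus product entry-by-entry:
  C[0][0] = min over k of (A[0][0] + B[0][0] = -3 + 4 = 1, A[0][1] + B[1][0] = -5 + -4 = -9, A[0][2] + B[2][0] = 1 + 10 = 11) = -9 (attained at k = 1)
  C[0][1] = min over k of (A[0][0] + B[0][1] = -3 + 7 = 4, A[0][1] + B[1][1] = -5 + 1 = -4, A[0][2] + B[2][1] = 1 + -5 = -4) = -4 (attained at k = 1)
  C[0][2] = min over k of (A[0][0] + B[0][2] = -3 + 9 = 6, A[0][1] + B[1][2] = -5 + 5 = 0, A[0][2] + B[2][2] = 1 + 0 = 1) = 0 (attained at k = 1)
  C[1][0] = min over k of (A[1][0] + B[0][0] = -3 + 4 = 1, A[1][1] + B[1][0] = 1 + -4 = -3, A[1][2] + B[2][0] = 8 + 10 = 18) = -3 (attained at k = 1)
  C[1][1] = min over k of (A[1][0] + B[0][1] = -3 + 7 = 4, A[1][1] + B[1][1] = 1 + 1 = 2, A[1][2] + B[2][1] = 8 + -5 = 3) = 2 (attained at k = 1)
  C[1][2] = min over k of (A[1][0] + B[0][2] = -3 + 9 = 6, A[1][1] + B[1][2] = 1 + 5 = 6, A[1][2] + B[2][2] = 8 + 0 = 8) = 6 (attained at k = 0)
  C[2][0] = min over k of (A[2][0] + B[0][0] = 4 + 4 = 8, A[2][1] + B[1][0] = 7 + -4 = 3, A[2][2] + B[2][0] = -1 + 10 = 9) = 3 (attained at k = 1)
  C[2][1] = min over k of (A[2][0] + B[0][1] = 4 + 7 = 11, A[2][1] + B[1][1] = 7 + 1 = 8, A[2][2] + B[2][1] = -1 + -5 = -6) = -6 (attained at k = 2)
  C[2][2] = min over k of (A[2][0] + B[0][2] = 4 + 9 = 13, A[2][1] + B[1][2] = 7 + 5 = 12, A[2][2] + B[2][2] = -1 + 0 = -1) = -1 (attained at k = 2)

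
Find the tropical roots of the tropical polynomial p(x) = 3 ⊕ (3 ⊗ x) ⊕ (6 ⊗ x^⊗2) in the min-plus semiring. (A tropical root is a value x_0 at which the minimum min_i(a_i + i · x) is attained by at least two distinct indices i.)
Roots: {-3, 0}

Each tropical root is a break point of the lower envelope of the lines y = a_i + i · x (there are 3 lines, with slopes 0, 1, ..., 2). Only the lines that attain the minimum somewhere contribute to roots; other lines are dominated. Here the surviving (envelope) indices are i = 2, i = 1, i = 0.
Intersections between consecutive envelope lines give the roots: for adjacent envelope indices i < j the intersection is x = (a_i − a_j) / (j − i). Reading off the sorted break points: {-3, 0}.
Verification: at each break x_0, at least two indices attain the minimum of min_i(a_i + i · x_0).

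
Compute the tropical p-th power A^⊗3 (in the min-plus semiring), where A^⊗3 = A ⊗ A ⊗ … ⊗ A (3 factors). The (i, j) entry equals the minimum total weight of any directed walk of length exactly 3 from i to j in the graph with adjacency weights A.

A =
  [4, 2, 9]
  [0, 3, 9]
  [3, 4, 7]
A^⊗3 =
  [5, 4, 11]
  [2, 5, 11]
  [5, 6, 13]

Each entry (A^⊗3)_ij equals the minimum over all length-3 walks i = v_0 → v_1 → … → v_3 = j of Σ_t A[v_t][v_{t+1}]. For example, for (i, j) = (0, 2) we minimise over 9 possible intermediate vertex sequences; the minimum is 11, attained along the walk 0 → 1 → 0 → 2.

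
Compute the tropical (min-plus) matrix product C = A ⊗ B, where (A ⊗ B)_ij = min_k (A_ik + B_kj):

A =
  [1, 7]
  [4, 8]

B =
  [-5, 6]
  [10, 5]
A ⊗ B =
  [-4, 7]
  [-1, 10]

Apply the min-plus product entry-by-entry:
  C[0][0] = min over k of (A[0][0] + B[0][0] = 1 + -5 = -4, A[0][1] + B[1][0] = 7 + 10 = 17) = -4 (attained at k = 0)
  C[0][1] = min over k of (A[0][0] + B[0][1] = 1 + 6 = 7, A[0][1] + B[1][1] = 7 + 5 = 12) = 7 (attained at k = 0)
  C[1][0] = min over k of (A[1][0] + B[0][0] = 4 + -5 = -1, A[1][1] + B[1][0] = 8 + 10 = 18) = -1 (attained at k = 0)
  C[1][1] = min over k of (A[1][0] + B[0][1] = 4 + 6 = 10, A[1][1] + B[1][1] = 8 + 5 = 13) = 10 (attained at k = 0)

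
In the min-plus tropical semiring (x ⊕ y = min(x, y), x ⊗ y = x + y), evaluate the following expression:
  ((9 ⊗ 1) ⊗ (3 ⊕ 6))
((9 ⊗ 1) ⊗ (3 ⊕ 6)) = 13

Expand innermost to outermost. Recall ⊕ takes the minimum of its arguments and ⊗ takes their sum. Working out the expression ((9 ⊗ 1) ⊗ (3 ⊕ 6)) gives 13.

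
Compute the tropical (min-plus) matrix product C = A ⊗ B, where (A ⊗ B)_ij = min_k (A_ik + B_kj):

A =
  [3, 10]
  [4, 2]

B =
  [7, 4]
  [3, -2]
A ⊗ B =
  [10, 7]
  [5, 0]

Apply the min-plus product entry-by-entry:
  C[0][0] = min over k of (A[0][0] + B[0][0] = 3 + 7 = 10, A[0][1] + B[1][0] = 10 + 3 = 13) = 10 (attained at k = 0)
  C[0][1] = min over k of (A[0][0] + B[0][1] = 3 + 4 = 7, A[0][1] + B[1][1] = 10 + -2 = 8) = 7 (attained at k = 0)
  C[1][0] = min over k of (A[1][0] + B[0][0] = 4 + 7 = 11, A[1][1] + B[1][0] = 2 + 3 = 5) = 5 (attained at k = 1)
  C[1][1] = min over k of (A[1][0] + B[0][1] = 4 + 4 = 8, A[1][1] + B[1][1] = 2 + -2 = 0) = 0 (attained at k = 1)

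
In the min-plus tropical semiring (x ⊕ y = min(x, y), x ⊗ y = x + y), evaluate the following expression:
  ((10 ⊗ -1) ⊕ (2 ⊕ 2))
((10 ⊗ -1) ⊕ (2 ⊕ 2)) = 2

Expand innermost to outermost. Recall ⊕ takes the minimum of its arguments and ⊗ takes their sum. Working out the expression ((10 ⊗ -1) ⊕ (2 ⊕ 2)) gives 2.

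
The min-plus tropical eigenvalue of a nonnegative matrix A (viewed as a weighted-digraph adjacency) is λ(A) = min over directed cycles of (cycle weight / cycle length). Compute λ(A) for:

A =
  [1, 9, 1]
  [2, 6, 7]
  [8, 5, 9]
λ(A) = 1

Enumerate directed cycles and compute their means (weight / length). Sample:
  cycle 0 → 0: weight = 1, length = 1, mean = 1/1 ≈ 1.000
  cycle 1 → 1: weight = 6, length = 1, mean = 6/1 ≈ 6.000
  cycle 2 → 2: weight = 9, length = 1, mean = 9/1 ≈ 9.000
  cycle 0 → 1 → 0: weight = 11, length = 2, mean = 11/2 ≈ 5.500
  cycle 0 → 2 → 0: weight = 9, length = 2, mean = 9/2 ≈ 4.500
  cycle 1 → 0 → 1: weight = 11, length = 2, mean = 11/2 ≈ 5.500
Minimum mean = 1.000, attained e.g. along the cycle 0 → 0 with weight 1 and length 1. So λ(A) = 1/1 = 1.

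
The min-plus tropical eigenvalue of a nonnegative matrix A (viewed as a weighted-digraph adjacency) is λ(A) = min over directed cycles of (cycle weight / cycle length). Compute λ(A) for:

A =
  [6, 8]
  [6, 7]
λ(A) = 6

Enumerate directed cycles and compute their means (weight / length). Sample:
  cycle 0 → 0: weight = 6, length = 1, mean = 6/1 ≈ 6.000
  cycle 1 → 1: weight = 7, length = 1, mean = 7/1 ≈ 7.000
  cycle 0 → 1 → 0: weight = 14, length = 2, mean = 14/2 ≈ 7.000
  cycle 1 → 0 → 1: weight = 14, length = 2, mean = 14/2 ≈ 7.000
Minimum mean = 6.000, attained e.g. along the cycle 0 → 0 with weight 6 and length 1. So λ(A) = 6/1 = 6.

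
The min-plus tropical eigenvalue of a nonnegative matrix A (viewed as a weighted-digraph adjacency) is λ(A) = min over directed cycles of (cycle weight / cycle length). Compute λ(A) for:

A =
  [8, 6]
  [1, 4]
λ(A) = 7/2

Enumerate directed cycles and compute their means (weight / length). Sample:
  cycle 0 → 0: weight = 8, length = 1, mean = 8/1 ≈ 8.000
  cycle 1 → 1: weight = 4, length = 1, mean = 4/1 ≈ 4.000
  cycle 0 → 1 → 0: weight = 7, length = 2, mean = 7/2 ≈ 3.500
  cycle 1 → 0 → 1: weight = 7, length = 2, mean = 7/2 ≈ 3.500
Minimum mean = 3.500, attained e.g. along the cycle 0 → 1 → 0 with weight 7 and length 2. So λ(A) = 7/2 = 7/2.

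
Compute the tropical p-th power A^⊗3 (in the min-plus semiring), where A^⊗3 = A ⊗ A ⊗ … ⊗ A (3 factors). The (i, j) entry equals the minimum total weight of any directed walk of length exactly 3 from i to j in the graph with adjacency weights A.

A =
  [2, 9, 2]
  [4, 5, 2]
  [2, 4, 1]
A^⊗3 =
  [5, 7, 4]
  [5, 7, 4]
  [4, 6, 3]

Each entry (A^⊗3)_ij equals the minimum over all length-3 walks i = v_0 → v_1 → … → v_3 = j of Σ_t A[v_t][v_{t+1}]. For example, for (i, j) = (0, 2) we minimise over 9 possible intermediate vertex sequences; the minimum is 4, attained along the walk 0 → 2 → 2 → 2.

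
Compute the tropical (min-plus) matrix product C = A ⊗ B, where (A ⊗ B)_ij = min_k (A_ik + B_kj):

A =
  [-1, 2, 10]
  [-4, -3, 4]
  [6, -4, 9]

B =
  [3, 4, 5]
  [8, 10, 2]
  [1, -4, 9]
A ⊗ B =
  [2, 3, 4]
  [-1, 0, -1]
  [4, 5, -2]

Apply the min-plus product entry-by-entry:
  C[0][0] = min over k of (A[0][0] + B[0][0] = -1 + 3 = 2, A[0][1] + B[1][0] = 2 + 8 = 10, A[0][2] + B[2][0] = 10 + 1 = 11) = 2 (attained at k = 0)
  C[0][1] = min over k of (A[0][0] + B[0][1] = -1 + 4 = 3, A[0][1] + B[1][1] = 2 + 10 = 12, A[0][2] + B[2][1] = 10 + -4 = 6) = 3 (attained at k = 0)
  C[0][2] = min over k of (A[0][0] + B[0][2] = -1 + 5 = 4, A[0][1] + B[1][2] = 2 + 2 = 4, A[0][2] + B[2][2] = 10 + 9 = 19) = 4 (attained at k = 0)
  C[1][0] = min over k of (A[1][0] + B[0][0] = -4 + 3 = -1, A[1][1] + B[1][0] = -3 + 8 = 5, A[1][2] + B[2][0] = 4 + 1 = 5) = -1 (attained at k = 0)
  C[1][1] = min over k of (A[1][0] + B[0][1] = -4 + 4 = 0, A[1][1] + B[1][1] = -3 + 10 = 7, A[1][2] + B[2][1] = 4 + -4 = 0) = 0 (attained at k = 0)
  C[1][2] = min over k of (A[1][0] + B[0][2] = -4 + 5 = 1, A[1][1] + B[1][2] = -3 + 2 = -1, A[1][2] + B[2][2] = 4 + 9 = 13) = -1 (attained at k = 1)
  C[2][0] = min over k of (A[2][0] + B[0][0] = 6 + 3 = 9, A[2][1] + B[1][0] = -4 + 8 = 4, A[2][2] + B[2][0] = 9 + 1 = 10) = 4 (attained at k = 1)
  C[2][1] = min over k of (A[2][0] + B[0][1] = 6 + 4 = 10, A[2][1] + B[1][1] = -4 + 10 = 6, A[2][2] + B[2][1] = 9 + -4 = 5) = 5 (attained at k = 2)
  C[2][2] = min over k of (A[2][0] + B[0][2] = 6 + 5 = 11, A[2][1] + B[1][2] = -4 + 2 = -2, A[2][2] + B[2][2] = 9 + 9 = 18) = -2 (attained at k = 1)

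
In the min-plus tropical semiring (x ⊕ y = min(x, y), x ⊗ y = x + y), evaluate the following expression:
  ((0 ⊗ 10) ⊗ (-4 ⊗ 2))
((0 ⊗ 10) ⊗ (-4 ⊗ 2)) = 8

Expand innermost to outermost. Recall ⊕ takes the minimum of its arguments and ⊗ takes their sum. Working out the expression ((0 ⊗ 10) ⊗ (-4 ⊗ 2)) gives 8.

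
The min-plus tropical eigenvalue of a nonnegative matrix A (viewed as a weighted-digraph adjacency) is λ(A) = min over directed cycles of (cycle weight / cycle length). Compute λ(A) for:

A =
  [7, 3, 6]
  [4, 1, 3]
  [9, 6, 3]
λ(A) = 1

Enumerate directed cycles and compute their means (weight / length). Sample:
  cycle 0 → 0: weight = 7, length = 1, mean = 7/1 ≈ 7.000
  cycle 1 → 1: weight = 1, length = 1, mean = 1/1 ≈ 1.000
  cycle 2 → 2: weight = 3, length = 1, mean = 3/1 ≈ 3.000
  cycle 0 → 1 → 0: weight = 7, length = 2, mean = 7/2 ≈ 3.500
  cycle 0 → 2 → 0: weight = 15, length = 2, mean = 15/2 ≈ 7.500
  cycle 1 → 0 → 1: weight = 7, length = 2, mean = 7/2 ≈ 3.500
Minimum mean = 1.000, attained e.g. along the cycle 1 → 1 with weight 1 and length 1. So λ(A) = 1/1 = 1.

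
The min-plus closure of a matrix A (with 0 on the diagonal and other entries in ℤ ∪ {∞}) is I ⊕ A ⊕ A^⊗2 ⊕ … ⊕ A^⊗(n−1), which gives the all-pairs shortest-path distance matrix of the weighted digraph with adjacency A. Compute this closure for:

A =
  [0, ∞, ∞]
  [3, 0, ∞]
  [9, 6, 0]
Closure =
  [0, ∞, ∞]
  [3, 0, ∞]
  [9, 6, 0]

This is the Floyd-Warshall all-pairs shortest-path computation. For each intermediate vertex k = 0, 1, …, 2, update dist[i][j] ← min(dist[i][j], dist[i][k] + dist[k][j]). The final matrix gives, for each (i, j), the minimum total weight of any directed path from i to j (possibly empty when i = j).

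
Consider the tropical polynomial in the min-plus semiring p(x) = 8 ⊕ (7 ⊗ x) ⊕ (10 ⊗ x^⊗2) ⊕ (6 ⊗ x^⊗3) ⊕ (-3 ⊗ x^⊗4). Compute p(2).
p(2) = 5

A tropical monomial a ⊗ x^⊗i evaluates to a + i · x. Evaluating each term at x = 2:
  Term 0 contributes 8 + 0 · 2 = 8
  Term 1 contributes 7 + 1 · 2 = 9
  Term 2 contributes 10 + 2 · 2 = 14
  Term 3 contributes 6 + 3 · 2 = 12
  Term 4 contributes -3 + 4 · 2 = 5
p(2) = ⊕ of these = min[8, 9, 14, 12, 5] = 5.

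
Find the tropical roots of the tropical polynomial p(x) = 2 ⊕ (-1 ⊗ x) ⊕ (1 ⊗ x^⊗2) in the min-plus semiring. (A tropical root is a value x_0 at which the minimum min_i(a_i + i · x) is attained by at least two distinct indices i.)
Roots: {-2, 3}

Each tropical root is a break point of the lower envelope of the lines y = a_i + i · x (there are 3 lines, with slopes 0, 1, ..., 2). Only the lines that attain the minimum somewhere contribute to roots; other lines are dominated. Here the surviving (envelope) indices are i = 2, i = 1, i = 0.
Intersections between consecutive envelope lines give the roots: for adjacent envelope indices i < j the intersection is x = (a_i − a_j) / (j − i). Reading off the sorted break points: {-2, 3}.
Verification: at each break x_0, at least two indices attain the minimum of min_i(a_i + i · x_0).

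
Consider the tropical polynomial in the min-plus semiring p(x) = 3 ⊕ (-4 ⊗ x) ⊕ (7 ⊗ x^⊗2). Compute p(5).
p(5) = 1

A tropical monomial a ⊗ x^⊗i evaluates to a + i · x. Evaluating each term at x = 5:
  Term 0 contributes 3 + 0 · 5 = 3
  Term 1 contributes -4 + 1 · 5 = 1
  Term 2 contributes 7 + 2 · 5 = 17
p(5) = ⊕ of these = min[3, 1, 17] = 1.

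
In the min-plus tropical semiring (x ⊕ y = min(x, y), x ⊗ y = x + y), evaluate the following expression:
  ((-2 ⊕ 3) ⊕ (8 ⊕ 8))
((-2 ⊕ 3) ⊕ (8 ⊕ 8)) = -2

Expand innermost to outermost. Recall ⊕ takes the minimum of its arguments and ⊗ takes their sum. Working out the expression ((-2 ⊕ 3) ⊕ (8 ⊕ 8)) gives -2.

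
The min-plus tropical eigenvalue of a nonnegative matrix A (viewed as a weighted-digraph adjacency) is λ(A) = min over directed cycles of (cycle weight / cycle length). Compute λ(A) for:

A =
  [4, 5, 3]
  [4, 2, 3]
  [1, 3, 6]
λ(A) = 2

Enumerate directed cycles and compute their means (weight / length). Sample:
  cycle 0 → 0: weight = 4, length = 1, mean = 4/1 ≈ 4.000
  cycle 1 → 1: weight = 2, length = 1, mean = 2/1 ≈ 2.000
  cycle 2 → 2: weight = 6, length = 1, mean = 6/1 ≈ 6.000
  cycle 0 → 1 → 0: weight = 9, length = 2, mean = 9/2 ≈ 4.500
  cycle 0 → 2 → 0: weight = 4, length = 2, mean = 4/2 ≈ 2.000
  cycle 1 → 0 → 1: weight = 9, length = 2, mean = 9/2 ≈ 4.500
Minimum mean = 2.000, attained e.g. along the cycle 1 → 1 with weight 2 and length 1. So λ(A) = 2/1 = 2.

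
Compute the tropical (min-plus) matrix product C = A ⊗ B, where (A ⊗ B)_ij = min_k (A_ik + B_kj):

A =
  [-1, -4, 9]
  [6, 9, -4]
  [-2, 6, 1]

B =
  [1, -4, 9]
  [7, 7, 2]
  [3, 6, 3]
A ⊗ B =
  [0, -5, -2]
  [-1, 2, -1]
  [-1, -6, 4]

Apply the min-plus product entry-by-entry:
  C[0][0] = min over k of (A[0][0] + B[0][0] = -1 + 1 = 0, A[0][1] + B[1][0] = -4 + 7 = 3, A[0][2] + B[2][0] = 9 + 3 = 12) = 0 (attained at k = 0)
  C[0][1] = min over k of (A[0][0] + B[0][1] = -1 + -4 = -5, A[0][1] + B[1][1] = -4 + 7 = 3, A[0][2] + B[2][1] = 9 + 6 = 15) = -5 (attained at k = 0)
  C[0][2] = min over k of (A[0][0] + B[0][2] = -1 + 9 = 8, A[0][1] + B[1][2] = -4 + 2 = -2, A[0][2] + B[2][2] = 9 + 3 = 12) = -2 (attained at k = 1)
  C[1][0] = min over k of (A[1][0] + B[0][0] = 6 + 1 = 7, A[1][1] + B[1][0] = 9 + 7 = 16, A[1][2] + B[2][0] = -4 + 3 = -1) = -1 (attained at k = 2)
  C[1][1] = min over k of (A[1][0] + B[0][1] = 6 + -4 = 2, A[1][1] + B[1][1] = 9 + 7 = 16, A[1][2] + B[2][1] = -4 + 6 = 2) = 2 (attained at k = 0)
  C[1][2] = min over k of (A[1][0] + B[0][2] = 6 + 9 = 15, A[1][1] + B[1][2] = 9 + 2 = 11, A[1][2] + B[2][2] = -4 + 3 = -1) = -1 (attained at k = 2)
  C[2][0] = min over k of (A[2][0] + B[0][0] = -2 + 1 = -1, A[2][1] + B[1][0] = 6 + 7 = 13, A[2][2] + B[2][0] = 1 + 3 = 4) = -1 (attained at k = 0)
  C[2][1] = min over k of (A[2][0] + B[0][1] = -2 + -4 = -6, A[2][1] + B[1][1] = 6 + 7 = 13, A[2][2] + B[2][1] = 1 + 6 = 7) = -6 (attained at k = 0)
  C[2][2] = min over k of (A[2][0] + B[0][2] = -2 + 9 = 7, A[2][1] + B[1][2] = 6 + 2 = 8, A[2][2] + B[2][2] = 1 + 3 = 4) = 4 (attained at k = 2)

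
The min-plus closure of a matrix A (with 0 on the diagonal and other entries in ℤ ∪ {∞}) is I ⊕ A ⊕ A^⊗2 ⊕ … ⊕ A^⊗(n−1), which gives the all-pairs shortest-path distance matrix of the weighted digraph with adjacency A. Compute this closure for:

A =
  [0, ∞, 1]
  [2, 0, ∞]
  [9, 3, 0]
Closure =
  [0, 4, 1]
  [2, 0, 3]
  [5, 3, 0]

This is the Floyd-Warshall all-pairs shortest-path computation. For each intermediate vertex k = 0, 1, …, 2, update dist[i][j] ← min(dist[i][j], dist[i][k] + dist[k][j]). The final matrix gives, for each (i, j), the minimum total weight of any directed path from i to j (possibly empty when i = j).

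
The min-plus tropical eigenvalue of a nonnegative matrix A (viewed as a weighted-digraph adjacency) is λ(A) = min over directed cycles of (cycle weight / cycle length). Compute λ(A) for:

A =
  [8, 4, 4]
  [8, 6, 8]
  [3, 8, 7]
λ(A) = 7/2

Enumerate directed cycles and compute their means (weight / length). Sample:
  cycle 0 → 0: weight = 8, length = 1, mean = 8/1 ≈ 8.000
  cycle 1 → 1: weight = 6, length = 1, mean = 6/1 ≈ 6.000
  cycle 2 → 2: weight = 7, length = 1, mean = 7/1 ≈ 7.000
  cycle 0 → 1 → 0: weight = 12, length = 2, mean = 12/2 ≈ 6.000
  cycle 0 → 2 → 0: weight = 7, length = 2, mean = 7/2 ≈ 3.500
  cycle 1 → 0 → 1: weight = 12, length = 2, mean = 12/2 ≈ 6.000
Minimum mean = 3.500, attained e.g. along the cycle 0 → 2 → 0 with weight 7 and length 2. So λ(A) = 7/2 = 7/2.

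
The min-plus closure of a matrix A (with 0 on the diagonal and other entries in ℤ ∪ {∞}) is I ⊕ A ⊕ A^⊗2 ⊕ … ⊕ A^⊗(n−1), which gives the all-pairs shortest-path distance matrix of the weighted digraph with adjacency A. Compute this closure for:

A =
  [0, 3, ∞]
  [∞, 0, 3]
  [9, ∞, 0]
Closure =
  [0, 3, 6]
  [12, 0, 3]
  [9, 12, 0]

This is the Floyd-Warshall all-pairs shortest-path computation. For each intermediate vertex k = 0, 1, …, 2, update dist[i][j] ← min(dist[i][j], dist[i][k] + dist[k][j]). The final matrix gives, for each (i, j), the minimum total weight of any directed path from i to j (possibly empty when i = j).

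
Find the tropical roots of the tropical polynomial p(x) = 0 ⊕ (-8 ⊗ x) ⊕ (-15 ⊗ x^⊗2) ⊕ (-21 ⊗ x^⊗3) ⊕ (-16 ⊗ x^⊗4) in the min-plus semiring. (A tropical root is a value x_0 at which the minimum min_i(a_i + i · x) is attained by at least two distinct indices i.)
Roots: {-5, 6, 7, 8}

Each tropical root is a break point of the lower envelope of the lines y = a_i + i · x (there are 5 lines, with slopes 0, 1, ..., 4). Only the lines that attain the minimum somewhere contribute to roots; other lines are dominated. Here the surviving (envelope) indices are i = 4, i = 3, i = 2, i = 1, i = 0.
Intersections between consecutive envelope lines give the roots: for adjacent envelope indices i < j the intersection is x = (a_i − a_j) / (j − i). Reading off the sorted break points: {-5, 6, 7, 8}.
Verification: at each break x_0, at least two indices attain the minimum of min_i(a_i + i · x_0).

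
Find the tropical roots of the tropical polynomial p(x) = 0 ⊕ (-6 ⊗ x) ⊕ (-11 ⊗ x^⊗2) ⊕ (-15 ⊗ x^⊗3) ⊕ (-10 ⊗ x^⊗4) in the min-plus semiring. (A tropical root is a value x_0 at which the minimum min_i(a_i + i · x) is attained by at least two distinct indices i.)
Roots: {-5, 4, 5, 6}

Each tropical root is a break point of the lower envelope of the lines y = a_i + i · x (there are 5 lines, with slopes 0, 1, ..., 4). Only the lines that attain the minimum somewhere contribute to roots; other lines are dominated. Here the surviving (envelope) indices are i = 4, i = 3, i = 2, i = 1, i = 0.
Intersections between consecutive envelope lines give the roots: for adjacent envelope indices i < j the intersection is x = (a_i − a_j) / (j − i). Reading off the sorted break points: {-5, 4, 5, 6}.
Verification: at each break x_0, at least two indices attain the minimum of min_i(a_i + i · x_0).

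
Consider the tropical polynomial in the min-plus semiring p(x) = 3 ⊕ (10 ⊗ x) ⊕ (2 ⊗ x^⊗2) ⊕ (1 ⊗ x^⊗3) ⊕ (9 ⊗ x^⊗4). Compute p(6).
p(6) = 3

A tropical monomial a ⊗ x^⊗i evaluates to a + i · x. Evaluating each term at x = 6:
  Term 0 contributes 3 + 0 · 6 = 3
  Term 1 contributes 10 + 1 · 6 = 16
  Term 2 contributes 2 + 2 · 6 = 14
  Term 3 contributes 1 + 3 · 6 = 19
  Term 4 contributes 9 + 4 · 6 = 33
p(6) = ⊕ of these = min[3, 16, 14, 19, 33] = 3.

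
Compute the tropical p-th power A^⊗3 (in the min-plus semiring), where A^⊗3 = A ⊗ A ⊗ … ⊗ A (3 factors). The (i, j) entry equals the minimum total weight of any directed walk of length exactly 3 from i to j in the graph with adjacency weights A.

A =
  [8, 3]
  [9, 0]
A^⊗3 =
  [12, 3]
  [9, 0]

Each entry (A^⊗3)_ij equals the minimum over all length-3 walks i = v_0 → v_1 → … → v_3 = j of Σ_t A[v_t][v_{t+1}]. For example, for (i, j) = (0, 1) we minimise over 4 possible intermediate vertex sequences; the minimum is 3, attained along the walk 0 → 1 → 1 → 1.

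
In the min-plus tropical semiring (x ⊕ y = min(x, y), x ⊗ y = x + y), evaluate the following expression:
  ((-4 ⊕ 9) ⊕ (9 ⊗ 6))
((-4 ⊕ 9) ⊕ (9 ⊗ 6)) = -4

Expand innermost to outermost. Recall ⊕ takes the minimum of its arguments and ⊗ takes their sum. Working out the expression ((-4 ⊕ 9) ⊕ (9 ⊗ 6)) gives -4.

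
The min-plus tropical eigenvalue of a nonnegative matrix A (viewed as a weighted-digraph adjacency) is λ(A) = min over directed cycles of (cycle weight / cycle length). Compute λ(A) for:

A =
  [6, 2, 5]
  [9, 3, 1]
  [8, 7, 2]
λ(A) = 2

Enumerate directed cycles and compute their means (weight / length). Sample:
  cycle 0 → 0: weight = 6, length = 1, mean = 6/1 ≈ 6.000
  cycle 1 → 1: weight = 3, length = 1, mean = 3/1 ≈ 3.000
  cycle 2 → 2: weight = 2, length = 1, mean = 2/1 ≈ 2.000
  cycle 0 → 1 → 0: weight = 11, length = 2, mean = 11/2 ≈ 5.500
  cycle 0 → 2 → 0: weight = 13, length = 2, mean = 13/2 ≈ 6.500
  cycle 1 → 0 → 1: weight = 11, length = 2, mean = 11/2 ≈ 5.500
Minimum mean = 2.000, attained e.g. along the cycle 2 → 2 with weight 2 and length 1. So λ(A) = 2/1 = 2.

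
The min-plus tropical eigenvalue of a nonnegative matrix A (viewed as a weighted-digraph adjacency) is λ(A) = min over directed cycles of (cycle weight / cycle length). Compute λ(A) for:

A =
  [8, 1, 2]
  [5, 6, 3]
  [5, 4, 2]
λ(A) = 2

Enumerate directed cycles and compute their means (weight / length). Sample:
  cycle 0 → 0: weight = 8, length = 1, mean = 8/1 ≈ 8.000
  cycle 1 → 1: weight = 6, length = 1, mean = 6/1 ≈ 6.000
  cycle 2 → 2: weight = 2, length = 1, mean = 2/1 ≈ 2.000
  cycle 0 → 1 → 0: weight = 6, length = 2, mean = 6/2 ≈ 3.000
  cycle 0 → 2 → 0: weight = 7, length = 2, mean = 7/2 ≈ 3.500
  cycle 1 → 0 → 1: weight = 6, length = 2, mean = 6/2 ≈ 3.000
Minimum mean = 2.000, attained e.g. along the cycle 2 → 2 with weight 2 and length 1. So λ(A) = 2/1 = 2.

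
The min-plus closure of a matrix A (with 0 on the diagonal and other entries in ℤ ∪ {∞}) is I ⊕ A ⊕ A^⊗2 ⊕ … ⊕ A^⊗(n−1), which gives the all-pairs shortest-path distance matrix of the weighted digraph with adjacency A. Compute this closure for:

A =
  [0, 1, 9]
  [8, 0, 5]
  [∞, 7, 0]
Closure =
  [0, 1, 6]
  [8, 0, 5]
  [15, 7, 0]

This is the Floyd-Warshall all-pairs shortest-path computation. For each intermediate vertex k = 0, 1, …, 2, update dist[i][j] ← min(dist[i][j], dist[i][k] + dist[k][j]). The final matrix gives, for each (i, j), the minimum total weight of any directed path from i to j (possibly empty when i = j).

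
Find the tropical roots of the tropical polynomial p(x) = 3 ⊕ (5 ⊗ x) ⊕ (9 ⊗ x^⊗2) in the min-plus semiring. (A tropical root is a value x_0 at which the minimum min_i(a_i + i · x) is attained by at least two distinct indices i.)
Roots: {-4, -2}

Each tropical root is a break point of the lower envelope of the lines y = a_i + i · x (there are 3 lines, with slopes 0, 1, ..., 2). Only the lines that attain the minimum somewhere contribute to roots; other lines are dominated. Here the surviving (envelope) indices are i = 2, i = 1, i = 0.
Intersections between consecutive envelope lines give the roots: for adjacent envelope indices i < j the intersection is x = (a_i − a_j) / (j − i). Reading off the sorted break points: {-4, -2}.
Verification: at each break x_0, at least two indices attain the minimum of min_i(a_i + i · x_0).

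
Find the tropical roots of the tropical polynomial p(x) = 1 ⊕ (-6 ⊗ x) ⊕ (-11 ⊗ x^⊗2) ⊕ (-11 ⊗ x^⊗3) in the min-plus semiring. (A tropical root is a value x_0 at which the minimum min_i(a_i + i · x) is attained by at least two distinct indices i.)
Roots: {0, 5, 7}

Each tropical root is a break point of the lower envelope of the lines y = a_i + i · x (there are 4 lines, with slopes 0, 1, ..., 3). Only the lines that attain the minimum somewhere contribute to roots; other lines are dominated. Here the surviving (envelope) indices are i = 3, i = 2, i = 1, i = 0.
Intersections between consecutive envelope lines give the roots: for adjacent envelope indices i < j the intersection is x = (a_i − a_j) / (j − i). Reading off the sorted break points: {0, 5, 7}.
Verification: at each break x_0, at least two indices attain the minimum of min_i(a_i + i · x_0).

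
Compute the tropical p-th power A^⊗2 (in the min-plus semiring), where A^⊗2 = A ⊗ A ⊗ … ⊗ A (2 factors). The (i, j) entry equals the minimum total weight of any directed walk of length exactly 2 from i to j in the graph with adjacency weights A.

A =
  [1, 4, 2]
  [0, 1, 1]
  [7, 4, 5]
A^⊗2 =
  [2, 5, 3]
  [1, 2, 2]
  [4, 5, 5]

Each entry (A^⊗2)_ij equals the minimum over all length-2 walks i = v_0 → v_1 → … → v_2 = j of Σ_t A[v_t][v_{t+1}]. For example, for (i, j) = (0, 2) we minimise over 3 possible intermediate vertex sequences; the minimum is 3, attained along the walk 0 → 0 → 2.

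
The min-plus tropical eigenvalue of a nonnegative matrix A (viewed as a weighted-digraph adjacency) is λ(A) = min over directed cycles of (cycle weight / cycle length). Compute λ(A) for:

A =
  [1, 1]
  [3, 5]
λ(A) = 1

Enumerate directed cycles and compute their means (weight / length). Sample:
  cycle 0 → 0: weight = 1, length = 1, mean = 1/1 ≈ 1.000
  cycle 1 → 1: weight = 5, length = 1, mean = 5/1 ≈ 5.000
  cycle 0 → 1 → 0: weight = 4, length = 2, mean = 4/2 ≈ 2.000
  cycle 1 → 0 → 1: weight = 4, length = 2, mean = 4/2 ≈ 2.000
Minimum mean = 1.000, attained e.g. along the cycle 0 → 0 with weight 1 and length 1. So λ(A) = 1/1 = 1.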